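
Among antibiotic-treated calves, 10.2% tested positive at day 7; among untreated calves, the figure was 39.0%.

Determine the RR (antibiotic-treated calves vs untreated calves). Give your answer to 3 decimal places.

RR = 0.1020 / 0.3900 = 0.262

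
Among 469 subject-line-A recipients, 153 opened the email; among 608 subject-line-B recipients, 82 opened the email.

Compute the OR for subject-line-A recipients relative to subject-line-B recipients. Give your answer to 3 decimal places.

OR = (153 × 526) / (316 × 82) = 80478/25912 ≈ 3.106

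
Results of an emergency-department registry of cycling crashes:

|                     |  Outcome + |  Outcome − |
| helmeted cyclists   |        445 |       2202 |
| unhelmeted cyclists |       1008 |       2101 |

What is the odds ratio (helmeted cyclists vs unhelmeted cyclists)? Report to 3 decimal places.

odds, helmeted cyclists = 445/2202 = 0.2021
odds, unhelmeted cyclists = 1008/2101 = 0.4798
OR = 0.2021 / 0.4798 = 0.421

OR: 0.421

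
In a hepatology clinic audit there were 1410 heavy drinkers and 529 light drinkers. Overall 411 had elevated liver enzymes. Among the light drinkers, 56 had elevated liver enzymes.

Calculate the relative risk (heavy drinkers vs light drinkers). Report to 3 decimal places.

heavy drinkers with the outcome: 411 − 56 = 355
heavy drinkers without the outcome: 1410 − 355 = 1055
light drinkers without the outcome: 529 − 56 = 473
risk, heavy drinkers = 355/1410 = 0.2518
risk, light drinkers = 56/529 = 0.1059
RR = 0.2518 / 0.1059 = 2.378

2.378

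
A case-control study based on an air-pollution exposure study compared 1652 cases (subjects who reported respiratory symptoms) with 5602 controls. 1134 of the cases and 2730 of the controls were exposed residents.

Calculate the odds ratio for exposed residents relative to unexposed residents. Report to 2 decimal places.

OR = (1134 × 2872) / (2730 × 518) = 3256848/1414140 ≈ 2.30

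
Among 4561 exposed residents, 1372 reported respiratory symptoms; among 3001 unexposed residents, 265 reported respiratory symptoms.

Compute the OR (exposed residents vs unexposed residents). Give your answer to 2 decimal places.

OR = (1372 × 2736) / (3189 × 265) = 3753792/845085 ≈ 4.44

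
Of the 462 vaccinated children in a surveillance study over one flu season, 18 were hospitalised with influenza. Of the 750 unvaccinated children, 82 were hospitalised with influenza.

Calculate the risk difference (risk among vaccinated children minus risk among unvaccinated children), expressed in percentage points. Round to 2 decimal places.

RD ≈ -7.04

risk, vaccinated children = 18/462 = 0.03896
risk, unvaccinated children = 82/750 = 0.10933
risk difference = 0.03896 − 0.10933 = -0.07037 → -7.04 percentage points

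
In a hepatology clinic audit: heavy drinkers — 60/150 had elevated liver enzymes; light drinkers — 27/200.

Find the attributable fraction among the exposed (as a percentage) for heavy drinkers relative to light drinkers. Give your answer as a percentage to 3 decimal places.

risk, heavy drinkers = 60/150 = 0.4000
risk, light drinkers = 27/200 = 0.1350
AR% = (0.4000 − 0.1350) / 0.4000 = 0.6625 → 66.250%

66.250%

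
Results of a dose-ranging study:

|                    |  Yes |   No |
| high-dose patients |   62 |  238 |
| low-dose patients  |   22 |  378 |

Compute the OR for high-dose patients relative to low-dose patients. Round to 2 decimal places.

OR: 4.48

odds, high-dose patients = 62/238 = 0.2605
odds, low-dose patients = 22/378 = 0.0582
OR = 0.2605 / 0.0582 = 4.48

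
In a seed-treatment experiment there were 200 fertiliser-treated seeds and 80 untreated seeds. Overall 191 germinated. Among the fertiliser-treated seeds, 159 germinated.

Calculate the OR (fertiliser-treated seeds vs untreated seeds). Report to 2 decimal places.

5.82

fertiliser-treated seeds without the outcome: 200 − 159 = 41
untreated seeds with the outcome: 191 − 159 = 32
untreated seeds without the outcome: 80 − 32 = 48
OR = (159 × 48) / (41 × 32) = 7632/1312 ≈ 5.82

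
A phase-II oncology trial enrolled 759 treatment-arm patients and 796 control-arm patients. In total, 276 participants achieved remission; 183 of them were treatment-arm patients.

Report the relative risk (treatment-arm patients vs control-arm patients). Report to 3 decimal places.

RR ≈ 2.064

treatment-arm patients without the outcome: 759 − 183 = 576
control-arm patients with the outcome: 276 − 183 = 93
control-arm patients without the outcome: 796 − 93 = 703
risk, treatment-arm patients = 183/759 = 0.2411
risk, control-arm patients = 93/796 = 0.1168
RR = 0.2411 / 0.1168 = 2.064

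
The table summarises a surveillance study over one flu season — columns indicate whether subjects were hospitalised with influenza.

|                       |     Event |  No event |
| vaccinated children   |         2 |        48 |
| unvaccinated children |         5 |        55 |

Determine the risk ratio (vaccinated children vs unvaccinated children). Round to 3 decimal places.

RR: 0.480

risk, vaccinated children = 2/50 = 0.04000
risk, unvaccinated children = 5/60 = 0.08333
RR = 0.04000 / 0.08333 = 0.480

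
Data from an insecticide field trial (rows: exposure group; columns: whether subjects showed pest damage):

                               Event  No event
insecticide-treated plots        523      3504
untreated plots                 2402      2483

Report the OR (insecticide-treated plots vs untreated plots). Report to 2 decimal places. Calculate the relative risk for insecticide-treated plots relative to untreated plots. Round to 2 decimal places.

OR = 0.15; RR = 0.26

OR = (523 × 2483) / (3504 × 2402) = 1298609/8416608 ≈ 0.15
risk, insecticide-treated plots = 523/4027 = 0.1299
risk, untreated plots = 2402/4885 = 0.4917
RR = 0.1299 / 0.4917 = 0.26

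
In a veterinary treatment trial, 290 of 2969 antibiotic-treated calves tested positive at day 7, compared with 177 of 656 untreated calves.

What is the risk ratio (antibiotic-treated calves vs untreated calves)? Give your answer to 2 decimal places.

risk, antibiotic-treated calves = 290/2969 = 0.0977
risk, untreated calves = 177/656 = 0.2698
RR = 0.0977 / 0.2698 = 0.36

0.36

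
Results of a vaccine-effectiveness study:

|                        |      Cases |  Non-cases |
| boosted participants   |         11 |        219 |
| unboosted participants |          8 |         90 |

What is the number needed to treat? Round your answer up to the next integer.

30

risk, boosted participants = 11/230 = 0.047826
risk, unboosted participants = 8/98 = 0.081633
absolute risk difference = 0.033807
1 / 0.033807 = 29.580 → round up → 30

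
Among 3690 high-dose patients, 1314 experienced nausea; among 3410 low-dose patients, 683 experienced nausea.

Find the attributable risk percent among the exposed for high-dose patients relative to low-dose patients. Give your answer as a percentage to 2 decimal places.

43.75%

risk, high-dose patients = 1314/3690 = 0.3561
risk, low-dose patients = 683/3410 = 0.2003
AR% = (0.3561 − 0.2003) / 0.3561 = 0.4375 → 43.75%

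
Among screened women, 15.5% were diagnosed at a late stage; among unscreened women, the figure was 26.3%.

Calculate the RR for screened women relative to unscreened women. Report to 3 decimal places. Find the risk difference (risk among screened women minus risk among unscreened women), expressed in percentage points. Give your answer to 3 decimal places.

RR = 0.589; RD = -10.800

RR = 0.1550 / 0.2630 = 0.589
risk difference = 0.1550 − 0.2630 = -0.1080 → -10.800 percentage points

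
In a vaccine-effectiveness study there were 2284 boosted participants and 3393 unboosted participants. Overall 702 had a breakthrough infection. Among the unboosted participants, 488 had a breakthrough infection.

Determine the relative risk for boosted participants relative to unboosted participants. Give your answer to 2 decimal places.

RR: 0.65

boosted participants with the outcome: 702 − 488 = 214
boosted participants without the outcome: 2284 − 214 = 2070
unboosted participants without the outcome: 3393 − 488 = 2905
risk, boosted participants = 214/2284 = 0.0937
risk, unboosted participants = 488/3393 = 0.1438
RR = 0.0937 / 0.1438 = 0.65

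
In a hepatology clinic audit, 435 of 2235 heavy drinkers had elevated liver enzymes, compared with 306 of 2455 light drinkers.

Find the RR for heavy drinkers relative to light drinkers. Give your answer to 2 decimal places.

1.56

risk, heavy drinkers = 435/2235 = 0.1946
risk, light drinkers = 306/2455 = 0.1246
RR = 0.1946 / 0.1246 = 1.56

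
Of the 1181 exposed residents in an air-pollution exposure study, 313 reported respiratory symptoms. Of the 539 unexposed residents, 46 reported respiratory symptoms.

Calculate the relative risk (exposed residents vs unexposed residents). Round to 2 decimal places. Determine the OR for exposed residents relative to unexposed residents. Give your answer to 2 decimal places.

RR = 3.11; OR = 3.86

risk, exposed residents = 313/1181 = 0.2650
risk, unexposed residents = 46/539 = 0.0853
RR = 0.2650 / 0.0853 = 3.11
OR = (313 × 493) / (868 × 46) = 154309/39928 ≈ 3.86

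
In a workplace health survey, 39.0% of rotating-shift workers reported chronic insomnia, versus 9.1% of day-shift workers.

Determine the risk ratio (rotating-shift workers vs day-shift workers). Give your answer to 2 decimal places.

RR = 0.3900 / 0.0910 = 4.29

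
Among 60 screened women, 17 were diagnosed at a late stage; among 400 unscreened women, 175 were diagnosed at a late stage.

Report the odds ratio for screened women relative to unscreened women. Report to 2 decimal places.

OR = (17 × 225) / (43 × 175) = 3825/7525 ≈ 0.51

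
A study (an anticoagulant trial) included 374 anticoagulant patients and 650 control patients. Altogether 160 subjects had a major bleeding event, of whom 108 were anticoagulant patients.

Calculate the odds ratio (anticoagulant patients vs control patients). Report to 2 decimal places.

4.67

anticoagulant patients without the outcome: 374 − 108 = 266
control patients with the outcome: 160 − 108 = 52
control patients without the outcome: 650 − 52 = 598
odds, anticoagulant patients = 108/266 = 0.4060
odds, control patients = 52/598 = 0.0870
OR = 0.4060 / 0.0870 = 4.67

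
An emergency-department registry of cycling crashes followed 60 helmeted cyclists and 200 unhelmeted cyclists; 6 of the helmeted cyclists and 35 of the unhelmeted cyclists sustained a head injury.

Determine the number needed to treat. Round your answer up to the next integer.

risk, helmeted cyclists = 6/60 = 0.100000
risk, unhelmeted cyclists = 35/200 = 0.175000
absolute risk difference = 0.075000
1 / 0.075000 = 13.333 → round up → 14

NNT = 14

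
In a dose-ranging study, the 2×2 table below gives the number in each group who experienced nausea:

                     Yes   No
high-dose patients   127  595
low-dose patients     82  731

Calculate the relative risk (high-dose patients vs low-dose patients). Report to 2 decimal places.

RR = 1.74

risk, high-dose patients = 127/722 = 0.1759
risk, low-dose patients = 82/813 = 0.1009
RR = 0.1759 / 0.1009 = 1.74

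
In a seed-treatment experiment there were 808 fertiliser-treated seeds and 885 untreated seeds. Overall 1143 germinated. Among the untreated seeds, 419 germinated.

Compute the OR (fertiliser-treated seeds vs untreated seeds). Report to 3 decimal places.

fertiliser-treated seeds with the outcome: 1143 − 419 = 724
fertiliser-treated seeds without the outcome: 808 − 724 = 84
untreated seeds without the outcome: 885 − 419 = 466
odds, fertiliser-treated seeds = 724/84 = 8.6190
odds, untreated seeds = 419/466 = 0.8991
OR = 8.6190 / 0.8991 = 9.586

OR = 9.586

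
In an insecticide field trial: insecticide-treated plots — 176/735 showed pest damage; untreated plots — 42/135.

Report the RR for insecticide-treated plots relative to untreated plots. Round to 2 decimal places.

risk, insecticide-treated plots = 176/735 = 0.2395
risk, untreated plots = 42/135 = 0.3111
RR = 0.2395 / 0.3111 = 0.77

RR ≈ 0.77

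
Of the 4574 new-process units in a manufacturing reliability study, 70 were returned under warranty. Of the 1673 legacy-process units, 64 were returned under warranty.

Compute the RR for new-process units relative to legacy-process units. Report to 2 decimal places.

risk, new-process units = 70/4574 = 0.01530
risk, legacy-process units = 64/1673 = 0.03825
RR = 0.01530 / 0.03825 = 0.40

0.40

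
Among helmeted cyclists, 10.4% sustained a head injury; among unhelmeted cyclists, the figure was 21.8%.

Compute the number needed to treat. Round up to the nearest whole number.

absolute risk difference = 0.114000
1 / 0.114000 = 8.772 → round up → 9

NNT: 9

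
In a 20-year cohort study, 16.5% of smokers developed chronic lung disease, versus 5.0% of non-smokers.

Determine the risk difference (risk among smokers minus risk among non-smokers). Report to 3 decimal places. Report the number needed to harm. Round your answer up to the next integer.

risk difference = 0.1650 − 0.0500 = 0.115
absolute risk difference = 0.115000
1 / 0.115000 = 8.696 → round up → 9

RD = 0.115; NNH = 9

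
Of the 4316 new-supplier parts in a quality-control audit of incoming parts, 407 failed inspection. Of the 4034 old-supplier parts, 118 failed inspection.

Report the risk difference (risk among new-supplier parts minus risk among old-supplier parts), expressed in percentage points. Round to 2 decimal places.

RD: 6.50

risk, new-supplier parts = 407/4316 = 0.09430
risk, old-supplier parts = 118/4034 = 0.02925
risk difference = 0.09430 − 0.02925 = 0.06505 → 6.50 percentage points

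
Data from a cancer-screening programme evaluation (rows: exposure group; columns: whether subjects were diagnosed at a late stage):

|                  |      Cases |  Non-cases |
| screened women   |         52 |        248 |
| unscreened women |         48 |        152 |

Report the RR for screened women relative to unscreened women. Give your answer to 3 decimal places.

0.722

risk, screened women = 52/300 = 0.1733
risk, unscreened women = 48/200 = 0.2400
RR = 0.1733 / 0.2400 = 0.722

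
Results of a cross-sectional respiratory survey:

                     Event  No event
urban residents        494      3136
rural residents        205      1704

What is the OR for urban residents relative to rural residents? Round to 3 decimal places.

OR ≈ 1.309

odds, urban residents = 494/3136 = 0.1575
odds, rural residents = 205/1704 = 0.1203
OR = 0.1575 / 0.1203 = 1.309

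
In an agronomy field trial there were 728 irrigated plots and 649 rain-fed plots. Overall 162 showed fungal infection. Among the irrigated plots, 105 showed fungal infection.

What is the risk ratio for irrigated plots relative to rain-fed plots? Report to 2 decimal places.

irrigated plots without the outcome: 728 − 105 = 623
rain-fed plots with the outcome: 162 − 105 = 57
rain-fed plots without the outcome: 649 − 57 = 592
risk, irrigated plots = 105/728 = 0.1442
risk, rain-fed plots = 57/649 = 0.0878
RR = 0.1442 / 0.0878 = 1.64

RR = 1.64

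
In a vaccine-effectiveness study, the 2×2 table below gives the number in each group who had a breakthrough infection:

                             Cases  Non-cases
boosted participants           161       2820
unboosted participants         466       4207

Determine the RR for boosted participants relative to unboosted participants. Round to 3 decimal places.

RR = 0.542

risk, boosted participants = 161/2981 = 0.0540
risk, unboosted participants = 466/4673 = 0.0997
RR = 0.0540 / 0.0997 = 0.542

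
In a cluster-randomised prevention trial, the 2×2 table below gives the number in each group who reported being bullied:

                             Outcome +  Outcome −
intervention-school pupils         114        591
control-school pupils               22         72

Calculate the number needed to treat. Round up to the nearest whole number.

risk, intervention-school pupils = 114/705 = 0.161702
risk, control-school pupils = 22/94 = 0.234043
absolute risk difference = 0.072340
1 / 0.072340 = 13.824 → round up → 14

NNT ≈ 14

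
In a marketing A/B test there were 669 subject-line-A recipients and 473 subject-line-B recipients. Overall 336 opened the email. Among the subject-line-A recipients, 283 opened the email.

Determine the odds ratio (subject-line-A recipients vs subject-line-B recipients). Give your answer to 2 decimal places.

subject-line-A recipients without the outcome: 669 − 283 = 386
subject-line-B recipients with the outcome: 336 − 283 = 53
subject-line-B recipients without the outcome: 473 − 53 = 420
odds, subject-line-A recipients = 283/386 = 0.7332
odds, subject-line-B recipients = 53/420 = 0.1262
OR = 0.7332 / 0.1262 = 5.81

OR ≈ 5.81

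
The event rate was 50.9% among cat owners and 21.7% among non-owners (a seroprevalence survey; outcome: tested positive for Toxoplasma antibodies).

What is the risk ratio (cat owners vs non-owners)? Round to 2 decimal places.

RR = 0.5090 / 0.2170 = 2.35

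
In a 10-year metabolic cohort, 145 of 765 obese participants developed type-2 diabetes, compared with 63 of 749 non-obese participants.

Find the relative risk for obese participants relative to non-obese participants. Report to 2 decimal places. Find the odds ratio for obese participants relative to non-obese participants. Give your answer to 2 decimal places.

RR = 2.25; OR = 2.55

risk, obese participants = 145/765 = 0.1895
risk, non-obese participants = 63/749 = 0.0841
RR = 0.1895 / 0.0841 = 2.25
OR = (145 × 686) / (620 × 63) = 99470/39060 ≈ 2.55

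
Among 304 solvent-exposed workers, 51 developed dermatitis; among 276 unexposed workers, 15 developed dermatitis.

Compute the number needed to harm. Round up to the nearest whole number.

risk, solvent-exposed workers = 51/304 = 0.167763
risk, unexposed workers = 15/276 = 0.054348
absolute risk difference = 0.113415
1 / 0.113415 = 8.817 → round up → 9

9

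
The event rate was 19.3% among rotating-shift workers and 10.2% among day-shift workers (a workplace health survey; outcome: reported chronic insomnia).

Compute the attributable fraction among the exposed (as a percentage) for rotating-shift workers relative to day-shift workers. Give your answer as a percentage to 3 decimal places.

AR% = (0.1930 − 0.1020) / 0.1930 = 0.4715 → 47.150%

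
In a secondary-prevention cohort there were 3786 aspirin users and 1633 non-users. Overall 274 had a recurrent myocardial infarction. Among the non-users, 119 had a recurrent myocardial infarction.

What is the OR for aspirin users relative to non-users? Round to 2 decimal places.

0.54

aspirin users with the outcome: 274 − 119 = 155
aspirin users without the outcome: 3786 − 155 = 3631
non-users without the outcome: 1633 − 119 = 1514
OR = (155 × 1514) / (3631 × 119) = 234670/432089 ≈ 0.54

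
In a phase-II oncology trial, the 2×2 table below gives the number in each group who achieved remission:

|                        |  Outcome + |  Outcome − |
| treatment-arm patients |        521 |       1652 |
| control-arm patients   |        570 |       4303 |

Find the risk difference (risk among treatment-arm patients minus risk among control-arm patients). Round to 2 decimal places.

risk, treatment-arm patients = 521/2173 = 0.2398
risk, control-arm patients = 570/4873 = 0.1170
risk difference = 0.2398 − 0.1170 = 0.12

0.12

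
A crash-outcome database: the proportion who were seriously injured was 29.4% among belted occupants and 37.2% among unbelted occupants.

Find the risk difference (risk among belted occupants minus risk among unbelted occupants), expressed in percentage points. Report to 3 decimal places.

RD: -7.800

risk difference = 0.2940 − 0.3720 = -0.0780 → -7.800 percentage points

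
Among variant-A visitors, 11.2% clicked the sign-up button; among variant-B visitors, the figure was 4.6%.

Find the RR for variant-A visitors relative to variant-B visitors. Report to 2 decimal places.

RR = 0.11200 / 0.04600 = 2.43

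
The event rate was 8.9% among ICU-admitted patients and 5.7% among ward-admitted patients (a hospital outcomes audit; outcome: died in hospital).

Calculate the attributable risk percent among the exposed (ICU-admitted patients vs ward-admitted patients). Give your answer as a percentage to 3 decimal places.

AR% = (0.0890 − 0.0570) / 0.0890 = 0.3596 → 35.955%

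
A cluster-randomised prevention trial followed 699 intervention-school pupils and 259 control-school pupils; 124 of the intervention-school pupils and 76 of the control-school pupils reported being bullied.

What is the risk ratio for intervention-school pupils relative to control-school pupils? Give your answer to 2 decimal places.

RR ≈ 0.60

risk, intervention-school pupils = 124/699 = 0.1774
risk, control-school pupils = 76/259 = 0.2934
RR = 0.1774 / 0.2934 = 0.60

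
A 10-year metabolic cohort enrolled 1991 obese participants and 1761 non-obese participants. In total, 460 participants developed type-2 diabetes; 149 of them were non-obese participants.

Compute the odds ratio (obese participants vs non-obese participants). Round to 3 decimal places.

obese participants with the outcome: 460 − 149 = 311
obese participants without the outcome: 1991 − 311 = 1680
non-obese participants without the outcome: 1761 − 149 = 1612
OR = (311 × 1612) / (1680 × 149) = 501332/250320 ≈ 2.003

2.003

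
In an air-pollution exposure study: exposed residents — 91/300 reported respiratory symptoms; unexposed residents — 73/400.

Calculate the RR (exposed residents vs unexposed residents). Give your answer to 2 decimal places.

risk, exposed residents = 91/300 = 0.3033
risk, unexposed residents = 73/400 = 0.1825
RR = 0.3033 / 0.1825 = 1.66

1.66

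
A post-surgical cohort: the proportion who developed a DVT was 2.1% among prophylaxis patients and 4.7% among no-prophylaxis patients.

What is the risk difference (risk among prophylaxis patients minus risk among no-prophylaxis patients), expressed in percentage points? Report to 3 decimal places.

risk difference = 0.02100 − 0.04700 = -0.02600 → -2.600 percentage points

RD: -2.600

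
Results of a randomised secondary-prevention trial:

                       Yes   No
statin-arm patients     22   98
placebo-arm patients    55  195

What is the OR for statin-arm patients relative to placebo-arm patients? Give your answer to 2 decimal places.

OR = (22 × 195) / (98 × 55) = 4290/5390 ≈ 0.80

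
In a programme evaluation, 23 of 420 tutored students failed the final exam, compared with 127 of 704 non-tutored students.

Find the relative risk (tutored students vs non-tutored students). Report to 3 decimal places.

RR = 0.304

risk, tutored students = 23/420 = 0.0548
risk, non-tutored students = 127/704 = 0.1804
RR = 0.0548 / 0.1804 = 0.304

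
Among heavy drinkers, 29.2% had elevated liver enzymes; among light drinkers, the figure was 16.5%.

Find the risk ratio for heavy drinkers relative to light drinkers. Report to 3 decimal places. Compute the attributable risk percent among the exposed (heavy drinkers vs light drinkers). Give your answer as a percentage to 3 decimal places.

RR = 1.770; AR% = 43.493%

RR = 0.2920 / 0.1650 = 1.770
AR% = (0.2920 − 0.1650) / 0.2920 = 0.4349 → 43.493%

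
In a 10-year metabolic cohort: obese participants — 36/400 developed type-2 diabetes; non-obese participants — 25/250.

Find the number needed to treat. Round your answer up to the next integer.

NNT: 100

risk, obese participants = 36/400 = 0.090000
risk, non-obese participants = 25/250 = 0.100000
absolute risk difference = 0.010000
1 / 0.010000 = 100.000 → round up → 100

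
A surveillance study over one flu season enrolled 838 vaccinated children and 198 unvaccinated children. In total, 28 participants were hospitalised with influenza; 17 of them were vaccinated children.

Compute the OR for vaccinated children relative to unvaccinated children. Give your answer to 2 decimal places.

vaccinated children without the outcome: 838 − 17 = 821
unvaccinated children with the outcome: 28 − 17 = 11
unvaccinated children without the outcome: 198 − 11 = 187
odds, vaccinated children = 17/821 = 0.02071
odds, unvaccinated children = 11/187 = 0.05882
OR = 0.02071 / 0.05882 = 0.35

OR: 0.35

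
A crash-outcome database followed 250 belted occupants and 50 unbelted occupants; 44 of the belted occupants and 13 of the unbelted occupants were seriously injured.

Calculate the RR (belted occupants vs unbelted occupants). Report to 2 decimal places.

risk, belted occupants = 44/250 = 0.1760
risk, unbelted occupants = 13/50 = 0.2600
RR = 0.1760 / 0.2600 = 0.68

RR = 0.68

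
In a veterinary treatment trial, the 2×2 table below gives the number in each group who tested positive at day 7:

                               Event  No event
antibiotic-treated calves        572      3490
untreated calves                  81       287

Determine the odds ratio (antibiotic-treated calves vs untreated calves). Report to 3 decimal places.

0.581

odds, antibiotic-treated calves = 572/3490 = 0.1639
odds, untreated calves = 81/287 = 0.2822
OR = 0.1639 / 0.2822 = 0.581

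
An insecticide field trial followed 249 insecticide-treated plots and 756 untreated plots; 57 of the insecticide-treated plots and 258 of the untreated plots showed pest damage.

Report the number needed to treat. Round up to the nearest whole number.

9

risk, insecticide-treated plots = 57/249 = 0.228916
risk, untreated plots = 258/756 = 0.341270
absolute risk difference = 0.112354
1 / 0.112354 = 8.900 → round up → 9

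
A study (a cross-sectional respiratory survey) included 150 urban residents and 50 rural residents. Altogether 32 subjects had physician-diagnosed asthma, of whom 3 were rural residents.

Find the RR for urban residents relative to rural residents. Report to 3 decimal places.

urban residents with the outcome: 32 − 3 = 29
urban residents without the outcome: 150 − 29 = 121
rural residents without the outcome: 50 − 3 = 47
risk, urban residents = 29/150 = 0.1933
risk, rural residents = 3/50 = 0.0600
RR = 0.1933 / 0.0600 = 3.222

RR ≈ 3.222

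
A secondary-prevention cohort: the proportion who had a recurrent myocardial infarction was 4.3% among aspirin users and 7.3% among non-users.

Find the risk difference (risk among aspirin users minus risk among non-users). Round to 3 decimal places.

risk difference = 0.04300 − 0.07300 = -0.030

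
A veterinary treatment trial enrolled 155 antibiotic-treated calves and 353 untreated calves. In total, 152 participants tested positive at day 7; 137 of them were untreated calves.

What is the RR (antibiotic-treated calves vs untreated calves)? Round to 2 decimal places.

0.25

antibiotic-treated calves with the outcome: 152 − 137 = 15
antibiotic-treated calves without the outcome: 155 − 15 = 140
untreated calves without the outcome: 353 − 137 = 216
risk, antibiotic-treated calves = 15/155 = 0.0968
risk, untreated calves = 137/353 = 0.3881
RR = 0.0968 / 0.3881 = 0.25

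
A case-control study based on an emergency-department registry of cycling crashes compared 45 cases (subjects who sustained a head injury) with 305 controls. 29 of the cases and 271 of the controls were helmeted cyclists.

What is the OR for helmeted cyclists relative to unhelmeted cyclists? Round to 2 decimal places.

OR = (29 × 34) / (271 × 16) = 986/4336 ≈ 0.23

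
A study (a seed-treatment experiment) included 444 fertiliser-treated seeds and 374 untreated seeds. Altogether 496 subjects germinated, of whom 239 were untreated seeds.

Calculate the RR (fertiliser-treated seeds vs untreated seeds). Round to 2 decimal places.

RR ≈ 0.91

fertiliser-treated seeds with the outcome: 496 − 239 = 257
fertiliser-treated seeds without the outcome: 444 − 257 = 187
untreated seeds without the outcome: 374 − 239 = 135
risk, fertiliser-treated seeds = 257/444 = 0.5788
risk, untreated seeds = 239/374 = 0.6390
RR = 0.5788 / 0.6390 = 0.91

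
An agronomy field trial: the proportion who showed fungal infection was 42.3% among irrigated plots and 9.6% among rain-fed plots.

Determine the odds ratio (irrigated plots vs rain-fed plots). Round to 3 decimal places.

odds, irrigated plots = 0.4230/0.5770 = 0.7331
odds, rain-fed plots = 0.0960/0.9040 = 0.1062
OR = 0.7331 / 0.1062 = 6.903

OR ≈ 6.903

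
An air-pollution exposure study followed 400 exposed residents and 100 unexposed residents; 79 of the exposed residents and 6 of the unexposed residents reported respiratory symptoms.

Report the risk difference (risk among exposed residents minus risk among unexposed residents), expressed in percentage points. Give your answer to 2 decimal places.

RD = 13.75

risk, exposed residents = 79/400 = 0.1975
risk, unexposed residents = 6/100 = 0.0600
risk difference = 0.1975 − 0.0600 = 0.1375 → 13.75 percentage points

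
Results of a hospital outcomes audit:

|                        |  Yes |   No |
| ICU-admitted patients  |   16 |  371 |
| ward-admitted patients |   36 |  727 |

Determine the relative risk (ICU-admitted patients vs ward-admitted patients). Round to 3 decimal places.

risk, ICU-admitted patients = 16/387 = 0.04134
risk, ward-admitted patients = 36/763 = 0.04718
RR = 0.04134 / 0.04718 = 0.876

0.876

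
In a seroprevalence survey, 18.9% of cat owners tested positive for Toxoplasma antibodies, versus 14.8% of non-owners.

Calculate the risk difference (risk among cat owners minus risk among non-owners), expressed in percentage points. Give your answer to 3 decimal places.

4.100

risk difference = 0.1890 − 0.1480 = 0.0410 → 4.100 percentage points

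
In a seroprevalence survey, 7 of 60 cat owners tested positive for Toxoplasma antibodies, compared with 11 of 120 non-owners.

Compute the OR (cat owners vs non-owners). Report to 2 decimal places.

OR = (7 × 109) / (53 × 11) = 763/583 ≈ 1.31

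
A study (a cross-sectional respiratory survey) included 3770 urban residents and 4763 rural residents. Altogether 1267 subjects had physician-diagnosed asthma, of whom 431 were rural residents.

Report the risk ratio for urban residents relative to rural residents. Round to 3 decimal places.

urban residents with the outcome: 1267 − 431 = 836
urban residents without the outcome: 3770 − 836 = 2934
rural residents without the outcome: 4763 − 431 = 4332
risk, urban residents = 836/3770 = 0.2218
risk, rural residents = 431/4763 = 0.0905
RR = 0.2218 / 0.0905 = 2.451

2.451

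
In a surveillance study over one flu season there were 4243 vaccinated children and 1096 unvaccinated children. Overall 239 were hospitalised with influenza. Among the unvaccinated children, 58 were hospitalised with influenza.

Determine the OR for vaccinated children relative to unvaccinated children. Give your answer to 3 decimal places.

OR ≈ 0.797

vaccinated children with the outcome: 239 − 58 = 181
vaccinated children without the outcome: 4243 − 181 = 4062
unvaccinated children without the outcome: 1096 − 58 = 1038
odds, vaccinated children = 181/4062 = 0.04456
odds, unvaccinated children = 58/1038 = 0.05588
OR = 0.04456 / 0.05588 = 0.797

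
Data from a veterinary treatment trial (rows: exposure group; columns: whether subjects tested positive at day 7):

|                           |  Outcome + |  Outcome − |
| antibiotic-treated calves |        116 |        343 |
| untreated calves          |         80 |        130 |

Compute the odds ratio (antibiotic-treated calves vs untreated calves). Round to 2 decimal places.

odds, antibiotic-treated calves = 116/343 = 0.3382
odds, untreated calves = 80/130 = 0.6154
OR = 0.3382 / 0.6154 = 0.55

OR ≈ 0.55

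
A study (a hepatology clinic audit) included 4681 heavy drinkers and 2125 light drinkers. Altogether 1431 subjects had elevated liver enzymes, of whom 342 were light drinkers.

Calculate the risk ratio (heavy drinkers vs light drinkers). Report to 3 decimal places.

1.446

heavy drinkers with the outcome: 1431 − 342 = 1089
heavy drinkers without the outcome: 4681 − 1089 = 3592
light drinkers without the outcome: 2125 − 342 = 1783
risk, heavy drinkers = 1089/4681 = 0.2326
risk, light drinkers = 342/2125 = 0.1609
RR = 0.2326 / 0.1609 = 1.446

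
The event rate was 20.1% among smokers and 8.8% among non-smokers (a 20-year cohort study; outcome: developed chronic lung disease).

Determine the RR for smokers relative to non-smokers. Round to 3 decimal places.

RR = 0.2010 / 0.0880 = 2.284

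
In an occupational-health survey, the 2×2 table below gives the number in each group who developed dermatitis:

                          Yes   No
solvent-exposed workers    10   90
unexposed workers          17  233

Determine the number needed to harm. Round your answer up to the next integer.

risk, solvent-exposed workers = 10/100 = 0.100000
risk, unexposed workers = 17/250 = 0.068000
absolute risk difference = 0.032000
1 / 0.032000 = 31.250 → round up → 32

32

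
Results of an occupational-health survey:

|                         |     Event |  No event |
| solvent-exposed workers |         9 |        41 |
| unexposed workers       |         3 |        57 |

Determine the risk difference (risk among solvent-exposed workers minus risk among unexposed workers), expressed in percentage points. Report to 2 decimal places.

13.00

risk, solvent-exposed workers = 9/50 = 0.1800
risk, unexposed workers = 3/60 = 0.0500
risk difference = 0.1800 − 0.0500 = 0.1300 → 13.00 percentage points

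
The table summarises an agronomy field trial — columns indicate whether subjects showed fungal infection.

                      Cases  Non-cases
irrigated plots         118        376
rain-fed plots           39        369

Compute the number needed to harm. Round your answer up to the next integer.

risk, irrigated plots = 118/494 = 0.238866
risk, rain-fed plots = 39/408 = 0.095588
absolute risk difference = 0.143278
1 / 0.143278 = 6.979 → round up → 7

NNH ≈ 7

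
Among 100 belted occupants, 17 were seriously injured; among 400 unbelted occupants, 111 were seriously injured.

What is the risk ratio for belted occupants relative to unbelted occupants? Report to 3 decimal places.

RR ≈ 0.613

risk, belted occupants = 17/100 = 0.1700
risk, unbelted occupants = 111/400 = 0.2775
RR = 0.1700 / 0.2775 = 0.613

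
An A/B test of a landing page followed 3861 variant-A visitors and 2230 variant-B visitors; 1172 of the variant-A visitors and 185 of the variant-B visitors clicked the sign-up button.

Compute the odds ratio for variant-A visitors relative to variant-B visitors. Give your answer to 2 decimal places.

OR ≈ 4.82

odds, variant-A visitors = 1172/2689 = 0.4358
odds, variant-B visitors = 185/2045 = 0.0905
OR = 0.4358 / 0.0905 = 4.82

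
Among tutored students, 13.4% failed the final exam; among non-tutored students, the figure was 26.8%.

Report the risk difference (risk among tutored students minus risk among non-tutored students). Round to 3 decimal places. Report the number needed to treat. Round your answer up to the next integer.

RD = -0.134; NNT = 8

risk difference = 0.1340 − 0.2680 = -0.134
absolute risk difference = 0.134000
1 / 0.134000 = 7.463 → round up → 8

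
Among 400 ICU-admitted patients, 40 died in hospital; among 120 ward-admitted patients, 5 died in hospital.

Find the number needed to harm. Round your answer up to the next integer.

risk, ICU-admitted patients = 40/400 = 0.100000
risk, ward-admitted patients = 5/120 = 0.041667
absolute risk difference = 0.058333
1 / 0.058333 = 17.143 → round up → 18

NNH: 18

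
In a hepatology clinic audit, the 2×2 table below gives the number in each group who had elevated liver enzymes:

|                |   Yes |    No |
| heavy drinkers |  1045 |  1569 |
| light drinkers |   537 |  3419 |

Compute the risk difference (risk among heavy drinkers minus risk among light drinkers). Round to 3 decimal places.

RD: 0.264

risk, heavy drinkers = 1045/2614 = 0.3998
risk, light drinkers = 537/3956 = 0.1357
risk difference = 0.3998 − 0.1357 = 0.264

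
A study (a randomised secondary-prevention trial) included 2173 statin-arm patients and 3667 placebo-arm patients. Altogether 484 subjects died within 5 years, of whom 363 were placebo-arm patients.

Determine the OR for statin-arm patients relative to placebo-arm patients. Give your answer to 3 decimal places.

0.537

statin-arm patients with the outcome: 484 − 363 = 121
statin-arm patients without the outcome: 2173 − 121 = 2052
placebo-arm patients without the outcome: 3667 − 363 = 3304
odds, statin-arm patients = 121/2052 = 0.0590
odds, placebo-arm patients = 363/3304 = 0.1099
OR = 0.0590 / 0.1099 = 0.537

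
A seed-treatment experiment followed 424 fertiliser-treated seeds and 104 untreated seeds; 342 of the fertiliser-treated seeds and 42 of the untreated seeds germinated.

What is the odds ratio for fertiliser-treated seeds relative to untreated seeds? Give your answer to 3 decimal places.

OR = (342 × 62) / (82 × 42) = 21204/3444 ≈ 6.157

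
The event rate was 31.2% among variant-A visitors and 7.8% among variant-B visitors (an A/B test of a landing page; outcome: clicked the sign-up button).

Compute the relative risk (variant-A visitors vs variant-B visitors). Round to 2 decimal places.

RR = 0.3120 / 0.0780 = 4.00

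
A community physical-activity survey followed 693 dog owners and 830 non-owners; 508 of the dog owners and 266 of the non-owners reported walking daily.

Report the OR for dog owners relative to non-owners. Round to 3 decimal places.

OR = (508 × 564) / (185 × 266) = 286512/49210 ≈ 5.822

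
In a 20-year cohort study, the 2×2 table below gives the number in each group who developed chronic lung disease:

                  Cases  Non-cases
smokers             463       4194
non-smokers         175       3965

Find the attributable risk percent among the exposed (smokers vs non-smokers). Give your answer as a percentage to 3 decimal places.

risk, smokers = 463/4657 = 0.09942
risk, non-smokers = 175/4140 = 0.04227
AR% = (0.09942 − 0.04227) / 0.09942 = 0.5748 → 57.483%

57.483%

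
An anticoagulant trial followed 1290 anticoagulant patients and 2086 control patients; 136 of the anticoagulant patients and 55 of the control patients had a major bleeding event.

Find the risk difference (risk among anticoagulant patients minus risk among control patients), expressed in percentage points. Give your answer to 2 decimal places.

risk, anticoagulant patients = 136/1290 = 0.10543
risk, control patients = 55/2086 = 0.02637
risk difference = 0.10543 − 0.02637 = 0.07906 → 7.91 percentage points

RD ≈ 7.91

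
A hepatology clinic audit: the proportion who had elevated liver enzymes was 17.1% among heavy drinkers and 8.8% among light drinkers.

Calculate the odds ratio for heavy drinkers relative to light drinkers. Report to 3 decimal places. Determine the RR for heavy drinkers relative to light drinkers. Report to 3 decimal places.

odds, heavy drinkers = 0.1710/0.8290 = 0.2063
odds, light drinkers = 0.0880/0.9120 = 0.0965
OR = 0.2063 / 0.0965 = 2.138
RR = 0.1710 / 0.0880 = 1.943

OR = 2.138; RR = 1.943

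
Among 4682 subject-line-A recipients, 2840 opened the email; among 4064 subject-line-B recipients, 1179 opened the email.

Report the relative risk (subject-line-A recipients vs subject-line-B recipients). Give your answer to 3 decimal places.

2.091

risk, subject-line-A recipients = 2840/4682 = 0.6066
risk, subject-line-B recipients = 1179/4064 = 0.2901
RR = 0.6066 / 0.2901 = 2.091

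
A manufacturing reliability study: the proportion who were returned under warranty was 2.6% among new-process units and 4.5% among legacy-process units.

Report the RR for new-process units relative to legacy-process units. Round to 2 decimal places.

RR = 0.02600 / 0.04500 = 0.58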